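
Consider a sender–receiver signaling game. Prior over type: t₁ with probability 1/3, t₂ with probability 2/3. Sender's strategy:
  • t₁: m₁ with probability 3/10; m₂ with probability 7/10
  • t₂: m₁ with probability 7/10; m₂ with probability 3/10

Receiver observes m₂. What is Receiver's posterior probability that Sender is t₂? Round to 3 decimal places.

P(m₂) = (1/3)·(7/10) + (2/3)·(3/10) = 13/30
P(t₂ | m₂) = ((2/3)·(3/10)) / (13/30) = (1/5) / (13/30) = 6/13

0.462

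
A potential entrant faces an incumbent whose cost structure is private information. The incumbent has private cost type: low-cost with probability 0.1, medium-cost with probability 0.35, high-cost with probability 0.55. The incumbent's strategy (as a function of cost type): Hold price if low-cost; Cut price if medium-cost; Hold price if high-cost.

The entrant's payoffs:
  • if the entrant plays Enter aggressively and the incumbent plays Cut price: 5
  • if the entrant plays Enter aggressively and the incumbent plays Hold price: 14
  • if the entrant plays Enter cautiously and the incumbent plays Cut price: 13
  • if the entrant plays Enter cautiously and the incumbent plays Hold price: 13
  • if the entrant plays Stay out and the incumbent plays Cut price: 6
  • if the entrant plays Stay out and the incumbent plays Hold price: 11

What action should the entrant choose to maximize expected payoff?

Compute the entrant's expected payoff for each action, taking the expectation over the incumbent's type.
E[Enter aggressively] = 0.1·(14) + 0.35·(5) + 0.55·(14) = 10.85
E[Enter cautiously] = 0.1·(13) + 0.35·(13) + 0.55·(13) = 13
E[Stay out] = 0.1·(11) + 0.35·(6) + 0.55·(11) = 9.25
Best response: Enter cautiously (13 is the largest).

Enter cautiously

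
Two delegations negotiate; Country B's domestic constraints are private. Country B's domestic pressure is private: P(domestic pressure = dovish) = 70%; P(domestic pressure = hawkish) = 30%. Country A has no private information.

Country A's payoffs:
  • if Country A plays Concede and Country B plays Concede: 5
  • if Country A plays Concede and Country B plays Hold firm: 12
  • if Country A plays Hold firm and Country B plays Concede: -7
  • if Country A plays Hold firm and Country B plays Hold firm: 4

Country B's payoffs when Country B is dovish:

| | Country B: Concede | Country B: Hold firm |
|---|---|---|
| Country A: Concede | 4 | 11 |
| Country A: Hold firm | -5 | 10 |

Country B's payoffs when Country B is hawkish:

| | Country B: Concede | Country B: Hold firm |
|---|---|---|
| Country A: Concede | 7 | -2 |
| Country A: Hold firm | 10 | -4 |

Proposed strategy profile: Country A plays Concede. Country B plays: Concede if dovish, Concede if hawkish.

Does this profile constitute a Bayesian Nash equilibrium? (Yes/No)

No

Country A plays Concede: E[Concede] = 0.7·(5) + 0.3·(5) = 5; E[Hold firm] = -7. Best-responding. ✓
Country B (domestic pressure dovish), facing Concede: Concede gives 4, Hold firm gives 11. Proposed Concede is not best — profitable deviation exists. ✗
Country B (domestic pressure hawkish), facing Concede: Concede gives 7, Hold firm gives -2. Proposed Concede is best. ✓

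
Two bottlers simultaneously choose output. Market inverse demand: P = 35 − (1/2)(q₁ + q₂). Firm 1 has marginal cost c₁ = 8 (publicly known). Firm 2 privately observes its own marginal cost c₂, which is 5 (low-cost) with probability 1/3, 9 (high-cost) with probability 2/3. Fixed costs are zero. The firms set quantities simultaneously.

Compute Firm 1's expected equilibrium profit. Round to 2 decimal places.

Type-c best response for Firm 2: q₂(c) = (35 − c) − q₁/2.
Firm 1 maximizes expected profit; its first-order condition is 35 − q₁ − (1/2)E[q₂] − 8 = 0.
Substituting E[q₂] and solving: E[c₂] = 7.66667, so q₁ = (35 − 2·8 + 7.66667)/(3/2) = 17.7778.
E[P] = 35 − (1/2)·(q₁ + E[q₂]) = 16.8889; Firm 1's expected profit = (E[P] − 8)·q₁ = (16.8889 − 8)·17.7778 = 158.025.

158.02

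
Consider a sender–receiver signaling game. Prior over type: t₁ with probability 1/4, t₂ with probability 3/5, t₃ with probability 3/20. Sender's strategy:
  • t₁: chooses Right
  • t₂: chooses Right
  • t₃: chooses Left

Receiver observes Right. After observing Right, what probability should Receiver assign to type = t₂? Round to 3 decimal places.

P(Right) = (1/4)·1 + (3/5)·1 + (3/20)·0 = 17/20
P(t₂ | Right) = ((3/5)·1) / (17/20) = (3/5) / (17/20) = 12/17

0.706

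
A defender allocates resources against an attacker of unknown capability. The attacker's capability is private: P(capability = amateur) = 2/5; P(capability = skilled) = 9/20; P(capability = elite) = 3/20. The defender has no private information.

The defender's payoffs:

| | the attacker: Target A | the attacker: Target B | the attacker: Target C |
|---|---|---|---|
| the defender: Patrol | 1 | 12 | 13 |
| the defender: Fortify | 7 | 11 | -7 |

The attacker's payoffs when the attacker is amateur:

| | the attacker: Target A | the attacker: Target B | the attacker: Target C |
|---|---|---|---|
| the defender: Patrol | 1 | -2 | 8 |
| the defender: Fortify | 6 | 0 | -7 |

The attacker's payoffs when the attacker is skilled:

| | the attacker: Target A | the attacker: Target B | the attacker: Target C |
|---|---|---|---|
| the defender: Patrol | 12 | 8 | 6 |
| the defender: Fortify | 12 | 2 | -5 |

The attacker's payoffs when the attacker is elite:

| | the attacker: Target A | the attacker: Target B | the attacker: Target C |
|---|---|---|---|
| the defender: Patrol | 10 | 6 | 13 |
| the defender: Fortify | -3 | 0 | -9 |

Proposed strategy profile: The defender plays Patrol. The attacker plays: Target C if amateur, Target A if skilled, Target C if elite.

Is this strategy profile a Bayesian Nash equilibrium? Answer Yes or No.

The defender plays Patrol: E[Patrol] = 2/5·(13) + 9/20·(1) + 3/20·(13) = 38/5; E[Fortify] = -7/10. Best-responding. ✓
The attacker (capability amateur), facing Patrol: Target A gives 1, Target B gives -2, Target C gives 8. Proposed Target C is best. ✓
The attacker (capability skilled), facing Patrol: Target A gives 12, Target B gives 8, Target C gives 6. Proposed Target A is best. ✓
The attacker (capability elite), facing Patrol: Target A gives 10, Target B gives 6, Target C gives 13. Proposed Target C is best. ✓

Yes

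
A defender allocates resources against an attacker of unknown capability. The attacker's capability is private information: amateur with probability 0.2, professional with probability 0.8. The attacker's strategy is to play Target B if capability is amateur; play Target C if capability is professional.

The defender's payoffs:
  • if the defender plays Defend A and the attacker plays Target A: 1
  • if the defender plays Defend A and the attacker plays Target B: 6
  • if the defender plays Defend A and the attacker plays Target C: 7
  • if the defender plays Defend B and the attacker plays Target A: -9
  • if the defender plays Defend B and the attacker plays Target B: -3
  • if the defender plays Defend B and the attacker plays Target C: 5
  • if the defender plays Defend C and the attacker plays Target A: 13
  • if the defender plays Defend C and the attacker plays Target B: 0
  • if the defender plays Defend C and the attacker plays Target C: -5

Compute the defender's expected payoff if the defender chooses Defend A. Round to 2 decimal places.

6.80

E[Defend A] = 0.2·6 + 0.8·7 = 1.2 + 5.6 = 6.8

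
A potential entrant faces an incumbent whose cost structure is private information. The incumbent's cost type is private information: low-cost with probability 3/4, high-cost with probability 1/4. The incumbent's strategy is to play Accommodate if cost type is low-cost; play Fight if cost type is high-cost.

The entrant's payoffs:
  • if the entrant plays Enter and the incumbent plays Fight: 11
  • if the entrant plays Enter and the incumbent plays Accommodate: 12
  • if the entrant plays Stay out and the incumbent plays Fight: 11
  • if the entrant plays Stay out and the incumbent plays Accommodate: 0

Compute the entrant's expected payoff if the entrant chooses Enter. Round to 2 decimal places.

11.75

E[Enter] = 3/4·12 + 1/4·11 = 9 + 11/4 = 47/4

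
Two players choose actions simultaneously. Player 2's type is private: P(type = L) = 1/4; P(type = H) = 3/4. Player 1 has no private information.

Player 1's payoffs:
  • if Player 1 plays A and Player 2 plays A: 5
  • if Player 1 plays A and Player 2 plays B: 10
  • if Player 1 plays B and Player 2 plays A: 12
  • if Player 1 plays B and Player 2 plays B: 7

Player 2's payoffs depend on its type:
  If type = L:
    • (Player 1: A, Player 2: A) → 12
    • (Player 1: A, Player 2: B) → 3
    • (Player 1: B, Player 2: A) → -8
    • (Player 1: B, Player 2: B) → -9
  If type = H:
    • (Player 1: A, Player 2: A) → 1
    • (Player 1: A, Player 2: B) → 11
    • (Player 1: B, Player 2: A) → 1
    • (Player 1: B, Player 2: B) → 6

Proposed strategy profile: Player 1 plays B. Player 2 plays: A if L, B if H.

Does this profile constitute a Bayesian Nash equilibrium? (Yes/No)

A profile is a BNE iff every type of every player is best-responding given beliefs about the other side.
Player 1 plays B: E[B] = 1/4·(12) + 3/4·(7) = 33/4; E[A] = 35/4. Not best-responding. ✗
Player 2 (type L), facing B: A gives -8, B gives -9. Proposed A is best. ✓
Player 2 (type H), facing B: A gives 1, B gives 6. Proposed B is best. ✓

No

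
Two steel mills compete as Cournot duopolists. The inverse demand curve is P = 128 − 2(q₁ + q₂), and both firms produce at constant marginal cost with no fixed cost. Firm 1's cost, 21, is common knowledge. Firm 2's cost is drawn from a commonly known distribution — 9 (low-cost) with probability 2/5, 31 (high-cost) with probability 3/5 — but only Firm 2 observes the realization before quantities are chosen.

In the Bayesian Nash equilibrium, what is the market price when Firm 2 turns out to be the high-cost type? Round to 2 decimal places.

Type-c best response for Firm 2: q₂(c) = (128 − c)/4 − q₁/2.
Firm 1 maximizes expected profit; its first-order condition is 128 − 4q₁ − 2E[q₂] − 21 = 0.
Substituting E[q₂] and solving: E[c₂] = 22.2, so q₁ = (128 − 2·21 + 22.2)/6 = 18.0333.
q₂(high-cost) = 15.2333, so P = 128 − 2·(18.0333 + 15.2333) = 61.4667.

61.47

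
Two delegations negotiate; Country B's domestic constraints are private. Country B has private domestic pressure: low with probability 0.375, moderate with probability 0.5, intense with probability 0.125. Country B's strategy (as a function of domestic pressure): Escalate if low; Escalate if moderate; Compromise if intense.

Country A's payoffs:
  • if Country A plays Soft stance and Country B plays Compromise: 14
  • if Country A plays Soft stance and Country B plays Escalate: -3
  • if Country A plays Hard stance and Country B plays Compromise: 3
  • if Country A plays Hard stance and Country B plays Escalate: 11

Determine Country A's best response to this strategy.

Hard stance

Compute Country A's expected payoff for each action, taking the expectation over Country B's type.
E[Soft stance] = 0.375·(-3) + 0.5·(-3) + 0.125·(14) = -0.875
E[Hard stance] = 0.375·(11) + 0.5·(11) + 0.125·(3) = 10
Best response: Hard stance (10 is the largest).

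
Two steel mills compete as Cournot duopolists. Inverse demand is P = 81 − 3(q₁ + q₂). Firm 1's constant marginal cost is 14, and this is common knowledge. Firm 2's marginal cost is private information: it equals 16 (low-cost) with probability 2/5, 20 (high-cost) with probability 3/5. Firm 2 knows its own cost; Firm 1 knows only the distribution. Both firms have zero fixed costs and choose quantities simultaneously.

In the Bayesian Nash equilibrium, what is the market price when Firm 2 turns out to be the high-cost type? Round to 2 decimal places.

Type-c best response for Firm 2: q₂(c) = (81 − c)/6 − q₁/2.
Firm 1 maximizes expected profit; its first-order condition is 81 − 6q₁ − 3E[q₂] − 14 = 0.
Substituting E[q₂] and solving: E[c₂] = 18.4, so q₁ = (81 − 2·14 + 18.4)/9 = 7.93333.
q₂(high-cost) = 6.2, so P = 81 − 3·(7.93333 + 6.2) = 38.6.

38.60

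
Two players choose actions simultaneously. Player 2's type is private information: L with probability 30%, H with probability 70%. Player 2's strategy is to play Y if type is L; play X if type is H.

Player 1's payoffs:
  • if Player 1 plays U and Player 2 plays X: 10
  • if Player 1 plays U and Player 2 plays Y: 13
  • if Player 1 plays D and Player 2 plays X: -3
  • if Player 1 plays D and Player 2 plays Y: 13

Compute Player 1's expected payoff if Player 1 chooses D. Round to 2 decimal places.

Take the expectation over Player 2's type, weighting each type's action by its prior probability.
E[D] = 0.3·13 + 0.7·(-3) = 3.9 + (-2.1) = 1.8

1.80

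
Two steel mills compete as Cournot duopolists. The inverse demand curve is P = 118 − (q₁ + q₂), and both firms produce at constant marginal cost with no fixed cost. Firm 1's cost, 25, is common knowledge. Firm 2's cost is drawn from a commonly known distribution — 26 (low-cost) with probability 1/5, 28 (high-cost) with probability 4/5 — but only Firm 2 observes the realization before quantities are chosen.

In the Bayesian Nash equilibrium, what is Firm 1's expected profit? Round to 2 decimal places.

1015.48

Type-c best response for Firm 2: q₂(c) = (118 − c)/2 − q₁/2.
Firm 1 maximizes expected profit; its first-order condition is 118 − 2q₁ − E[q₂] − 25 = 0.
Substituting E[q₂] and solving: E[c₂] = 27.6, so q₁ = (118 − 2·25 + 27.6)/3 = 31.8667.
E[P] = 118 − (q₁ + E[q₂]) = 56.8667; Firm 1's expected profit = (E[P] − 25)·q₁ = (56.8667 − 25)·31.8667 = 1015.48.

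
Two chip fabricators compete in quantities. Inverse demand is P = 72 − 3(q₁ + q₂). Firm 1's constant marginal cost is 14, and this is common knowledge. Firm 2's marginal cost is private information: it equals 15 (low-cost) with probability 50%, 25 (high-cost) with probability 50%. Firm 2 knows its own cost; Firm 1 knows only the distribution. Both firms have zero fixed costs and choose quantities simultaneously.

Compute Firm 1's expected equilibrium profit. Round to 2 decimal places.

Type-c best response for Firm 2: q₂(c) = (72 − c)/6 − q₁/2.
Firm 1 maximizes expected profit; its first-order condition is 72 − 6q₁ − 3E[q₂] − 14 = 0.
Substituting E[q₂] and solving: E[c₂] = 20, so q₁ = (72 − 2·14 + 20)/9 = 7.11111.
E[P] = 72 − 3·(q₁ + E[q₂]) = 35.3333; Firm 1's expected profit = (E[P] − 14)·q₁ = (35.3333 − 14)·7.11111 = 151.704.

151.70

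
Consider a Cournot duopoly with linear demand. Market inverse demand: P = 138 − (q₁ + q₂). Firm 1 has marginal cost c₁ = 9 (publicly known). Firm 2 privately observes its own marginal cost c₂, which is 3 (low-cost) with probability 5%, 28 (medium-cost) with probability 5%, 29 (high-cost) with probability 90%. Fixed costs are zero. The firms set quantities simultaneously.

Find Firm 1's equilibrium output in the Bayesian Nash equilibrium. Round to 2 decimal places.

49.22

Firm 2 with cost c maximizes (138 − (q₁+q₂) − c)·q₂, giving q₂(c) = (138 − c − q₁)/2.
E[c₂] = 0.05·3 + 0.05·28 + 0.9·29 = 27.65
Firm 1's FOC against E[q₂] yields q₁ = (138 − 2·9 + E[c₂])/3 = (138 − 18 + 27.65)/3 = 49.2167.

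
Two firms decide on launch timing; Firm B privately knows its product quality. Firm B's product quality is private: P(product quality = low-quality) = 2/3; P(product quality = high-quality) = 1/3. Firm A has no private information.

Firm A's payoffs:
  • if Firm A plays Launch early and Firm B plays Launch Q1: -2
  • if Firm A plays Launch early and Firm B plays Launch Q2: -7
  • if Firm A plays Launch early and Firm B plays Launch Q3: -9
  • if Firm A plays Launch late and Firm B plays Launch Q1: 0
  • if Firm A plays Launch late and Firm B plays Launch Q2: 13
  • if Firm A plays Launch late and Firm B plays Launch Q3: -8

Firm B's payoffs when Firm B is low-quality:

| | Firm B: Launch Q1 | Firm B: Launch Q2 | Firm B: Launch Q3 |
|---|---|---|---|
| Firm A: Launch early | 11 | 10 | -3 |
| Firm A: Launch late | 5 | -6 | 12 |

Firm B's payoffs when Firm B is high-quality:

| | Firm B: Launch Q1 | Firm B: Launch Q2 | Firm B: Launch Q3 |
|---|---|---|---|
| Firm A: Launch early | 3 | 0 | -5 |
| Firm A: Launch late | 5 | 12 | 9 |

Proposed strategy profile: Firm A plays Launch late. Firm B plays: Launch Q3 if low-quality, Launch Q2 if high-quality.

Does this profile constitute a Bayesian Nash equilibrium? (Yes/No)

Firm A plays Launch late: E[Launch late] = 2/3·(-8) + 1/3·(13) = -1; E[Launch early] = -25/3. Best-responding. ✓
Firm B (product quality low-quality), facing Launch late: Launch Q1 gives 5, Launch Q2 gives -6, Launch Q3 gives 12. Proposed Launch Q3 is best. ✓
Firm B (product quality high-quality), facing Launch late: Launch Q1 gives 5, Launch Q2 gives 12, Launch Q3 gives 9. Proposed Launch Q2 is best. ✓

Yes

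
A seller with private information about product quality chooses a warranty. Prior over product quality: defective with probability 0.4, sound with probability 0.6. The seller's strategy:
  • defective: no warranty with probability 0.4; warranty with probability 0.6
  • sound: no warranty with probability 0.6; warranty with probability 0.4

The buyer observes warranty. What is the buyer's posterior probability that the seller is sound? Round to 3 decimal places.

P(warranty) = 0.4·0.6 + 0.6·0.4 = 0.48
P(sound | warranty) = (0.6·0.4) / 0.48 = 0.24 / 0.48 = 0.5

0.500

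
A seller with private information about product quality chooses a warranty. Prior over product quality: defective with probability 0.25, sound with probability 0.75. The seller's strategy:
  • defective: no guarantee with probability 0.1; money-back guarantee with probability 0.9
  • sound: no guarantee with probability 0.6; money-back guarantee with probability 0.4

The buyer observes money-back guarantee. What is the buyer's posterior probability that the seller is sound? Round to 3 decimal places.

Apply Bayes' rule using the sender's strategy as the likelihood.
P(money-back guarantee) = 0.25·0.9 + 0.75·0.4 = 0.525
P(sound | money-back guarantee) = (0.75·0.4) / 0.525 = 0.3 / 0.525 = 0.571429

0.571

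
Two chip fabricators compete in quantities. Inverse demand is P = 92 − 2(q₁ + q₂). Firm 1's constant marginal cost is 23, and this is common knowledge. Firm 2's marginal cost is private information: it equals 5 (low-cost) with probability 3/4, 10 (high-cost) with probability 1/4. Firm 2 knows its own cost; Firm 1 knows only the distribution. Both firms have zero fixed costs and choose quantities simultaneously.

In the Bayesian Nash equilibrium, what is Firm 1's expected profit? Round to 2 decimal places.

151.67

Firm 2 with cost c maximizes (92 − 2(q₁+q₂) − c)·q₂, giving q₂(c) = (92 − c − 2q₁)/4.
E[c₂] = 3/4·5 + 1/4·10 = 6.25
Firm 1's FOC against E[q₂] yields q₁ = (92 − 2·23 + E[c₂])/6 = (92 − 46 + 6.25)/6 = 8.70833.
E[P] = 92 − 2·(q₁ + E[q₂]) = 40.4167; Firm 1's expected profit = (E[P] − 23)·q₁ = (40.4167 − 23)·8.70833 = 151.67.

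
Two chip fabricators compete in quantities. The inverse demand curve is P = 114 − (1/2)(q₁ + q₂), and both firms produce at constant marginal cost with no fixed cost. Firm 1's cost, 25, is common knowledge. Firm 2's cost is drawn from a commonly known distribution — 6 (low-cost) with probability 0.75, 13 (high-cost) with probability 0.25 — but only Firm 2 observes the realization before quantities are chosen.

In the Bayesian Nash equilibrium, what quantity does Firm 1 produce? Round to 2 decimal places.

47.83

Each type of Firm 2 best-responds to q₁; Firm 1 best-responds to the expected q₂ over Firm 2's types.
Firm 2 with cost c maximizes (114 − (1/2)(q₁+q₂) − c)·q₂, giving q₂(c) = (114 − c − (1/2)q₁).
E[c₂] = 0.75·6 + 0.25·13 = 7.75
Firm 1's FOC against E[q₂] yields q₁ = (114 − 2·25 + E[c₂])/(3/2) = (114 − 50 + 7.75)/(3/2) = 47.8333.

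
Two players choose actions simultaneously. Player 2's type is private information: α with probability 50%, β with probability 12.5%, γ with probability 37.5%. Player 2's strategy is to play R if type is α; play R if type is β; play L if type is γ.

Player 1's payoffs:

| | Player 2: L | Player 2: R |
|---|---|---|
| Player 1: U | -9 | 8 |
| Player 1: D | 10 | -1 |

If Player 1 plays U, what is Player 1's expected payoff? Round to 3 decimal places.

E[U] = 0.5·8 + 0.125·8 + 0.375·(-9) = 4 + 1 + (-3.375) = 1.625

1.625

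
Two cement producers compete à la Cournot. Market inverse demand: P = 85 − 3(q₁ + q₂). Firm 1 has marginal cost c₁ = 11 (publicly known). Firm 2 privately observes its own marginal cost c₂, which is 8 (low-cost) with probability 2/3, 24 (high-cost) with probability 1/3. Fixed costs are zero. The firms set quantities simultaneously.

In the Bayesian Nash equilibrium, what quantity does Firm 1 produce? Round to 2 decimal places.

Type-c best response for Firm 2: q₂(c) = (85 − c)/6 − q₁/2.
Firm 1 maximizes expected profit; its first-order condition is 85 − 6q₁ − 3E[q₂] − 11 = 0.
Substituting E[q₂] and solving: E[c₂] = 13.3333, so q₁ = (85 − 2·11 + 13.3333)/9 = 8.48148.

8.48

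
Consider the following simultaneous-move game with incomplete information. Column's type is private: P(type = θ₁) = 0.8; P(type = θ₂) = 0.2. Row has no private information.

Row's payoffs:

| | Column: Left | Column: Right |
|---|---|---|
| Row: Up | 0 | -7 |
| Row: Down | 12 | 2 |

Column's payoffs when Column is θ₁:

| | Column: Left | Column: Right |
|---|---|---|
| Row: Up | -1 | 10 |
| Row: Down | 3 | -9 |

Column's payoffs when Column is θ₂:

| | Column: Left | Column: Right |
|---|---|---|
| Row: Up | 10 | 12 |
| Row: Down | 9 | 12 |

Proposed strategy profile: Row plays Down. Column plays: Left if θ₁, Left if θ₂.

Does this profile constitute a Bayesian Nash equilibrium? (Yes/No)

Row plays Down: E[Down] = 0.8·(12) + 0.2·(12) = 12; E[Up] = 0. Best-responding. ✓
Column (type θ₁), facing Down: Left gives 3, Right gives -9. Proposed Left is best. ✓
Column (type θ₂), facing Down: Left gives 9, Right gives 12. Proposed Left is not best — profitable deviation exists. ✗

No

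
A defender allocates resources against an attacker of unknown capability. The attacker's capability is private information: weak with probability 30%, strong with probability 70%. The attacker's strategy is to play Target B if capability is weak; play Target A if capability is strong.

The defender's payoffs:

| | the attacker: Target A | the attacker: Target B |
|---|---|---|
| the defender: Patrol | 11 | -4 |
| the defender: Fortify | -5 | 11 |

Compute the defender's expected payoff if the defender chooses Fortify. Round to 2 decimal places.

Take the expectation over the attacker's capability, weighting each type's action by its prior probability.
E[Fortify] = 0.3·11 + 0.7·(-5) = 3.3 + (-3.5) = -0.2

-0.20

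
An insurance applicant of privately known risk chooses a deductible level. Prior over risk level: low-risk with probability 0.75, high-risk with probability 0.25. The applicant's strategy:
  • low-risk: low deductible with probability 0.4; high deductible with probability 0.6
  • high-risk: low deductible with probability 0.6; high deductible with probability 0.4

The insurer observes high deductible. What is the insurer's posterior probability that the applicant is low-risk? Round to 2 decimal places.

P(high deductible) = 0.75·0.6 + 0.25·0.4 = 0.55
P(low-risk | high deductible) = (0.75·0.6) / 0.55 = 0.45 / 0.55 = 0.818182

0.82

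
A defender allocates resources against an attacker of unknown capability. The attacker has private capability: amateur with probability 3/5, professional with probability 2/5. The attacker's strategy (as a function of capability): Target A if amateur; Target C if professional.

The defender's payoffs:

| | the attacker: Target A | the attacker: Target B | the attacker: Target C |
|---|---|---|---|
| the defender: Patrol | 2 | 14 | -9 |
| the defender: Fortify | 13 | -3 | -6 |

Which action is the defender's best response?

Fortify

E[Patrol] = 3/5·(2) + 2/5·(-9) = -12/5
E[Fortify] = 3/5·(13) + 2/5·(-6) = 27/5
Best response: Fortify (27/5 is the largest).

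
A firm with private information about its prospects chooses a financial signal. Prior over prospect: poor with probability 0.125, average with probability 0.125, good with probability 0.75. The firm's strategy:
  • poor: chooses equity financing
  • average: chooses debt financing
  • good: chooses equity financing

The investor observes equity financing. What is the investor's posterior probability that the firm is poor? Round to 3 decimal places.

0.143

P(equity financing) = 0.125·1 + 0.125·0 + 0.75·1 = 0.875
P(poor | equity financing) = (0.125·1) / 0.875 = 0.125 / 0.875 = 0.142857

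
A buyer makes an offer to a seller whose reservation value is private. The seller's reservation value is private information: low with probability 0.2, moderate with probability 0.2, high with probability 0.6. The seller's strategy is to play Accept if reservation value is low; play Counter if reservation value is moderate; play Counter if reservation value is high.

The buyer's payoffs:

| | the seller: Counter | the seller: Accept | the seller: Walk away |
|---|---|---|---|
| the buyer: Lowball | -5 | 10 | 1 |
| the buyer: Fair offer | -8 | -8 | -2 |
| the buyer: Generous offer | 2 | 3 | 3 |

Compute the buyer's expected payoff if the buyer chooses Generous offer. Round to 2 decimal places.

2.20

E[Generous offer] = 0.2·3 + 0.2·2 + 0.6·2 = 0.6 + 0.4 + 1.2 = 2.2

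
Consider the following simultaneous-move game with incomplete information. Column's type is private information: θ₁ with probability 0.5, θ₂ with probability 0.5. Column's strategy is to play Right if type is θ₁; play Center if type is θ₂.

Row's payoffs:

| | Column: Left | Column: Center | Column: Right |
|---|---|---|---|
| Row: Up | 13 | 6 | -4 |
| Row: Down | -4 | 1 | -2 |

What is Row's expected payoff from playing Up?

1

E[Up] = 0.5·(-4) + 0.5·6 = (-2) + 3 = 1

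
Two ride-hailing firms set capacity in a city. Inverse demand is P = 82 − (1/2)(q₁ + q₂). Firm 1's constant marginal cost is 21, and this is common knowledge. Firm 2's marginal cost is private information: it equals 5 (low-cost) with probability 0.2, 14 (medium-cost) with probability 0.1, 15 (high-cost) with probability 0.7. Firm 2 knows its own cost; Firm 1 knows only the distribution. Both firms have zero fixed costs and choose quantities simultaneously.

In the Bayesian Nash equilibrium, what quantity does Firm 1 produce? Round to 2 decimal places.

Firm 2 with cost c maximizes (82 − (1/2)(q₁+q₂) − c)·q₂, giving q₂(c) = (82 − c − (1/2)q₁).
E[c₂] = 0.2·5 + 0.1·14 + 0.7·15 = 12.9
Firm 1's FOC against E[q₂] yields q₁ = (82 − 2·21 + E[c₂])/(3/2) = (82 − 42 + 12.9)/(3/2) = 35.2667.

35.27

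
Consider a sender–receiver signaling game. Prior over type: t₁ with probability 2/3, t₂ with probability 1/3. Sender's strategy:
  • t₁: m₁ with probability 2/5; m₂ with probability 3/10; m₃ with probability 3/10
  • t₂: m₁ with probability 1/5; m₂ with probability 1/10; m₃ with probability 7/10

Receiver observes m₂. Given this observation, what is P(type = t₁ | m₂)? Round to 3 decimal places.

0.857

P(m₂) = (2/3)·(3/10) + (1/3)·(1/10) = 7/30
P(t₁ | m₂) = ((2/3)·(3/10)) / (7/30) = (1/5) / (7/30) = 6/7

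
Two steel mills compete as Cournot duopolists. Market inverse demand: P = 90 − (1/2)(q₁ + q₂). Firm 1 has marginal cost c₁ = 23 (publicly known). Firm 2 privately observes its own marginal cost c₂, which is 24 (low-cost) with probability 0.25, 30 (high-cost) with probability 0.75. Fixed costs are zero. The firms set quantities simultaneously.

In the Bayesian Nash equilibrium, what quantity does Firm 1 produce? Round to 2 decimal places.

Type-c best response for Firm 2: q₂(c) = (90 − c) − q₁/2.
Firm 1 maximizes expected profit; its first-order condition is 90 − q₁ − (1/2)E[q₂] − 23 = 0.
Substituting E[q₂] and solving: E[c₂] = 28.5, so q₁ = (90 − 2·23 + 28.5)/(3/2) = 48.3333.

48.33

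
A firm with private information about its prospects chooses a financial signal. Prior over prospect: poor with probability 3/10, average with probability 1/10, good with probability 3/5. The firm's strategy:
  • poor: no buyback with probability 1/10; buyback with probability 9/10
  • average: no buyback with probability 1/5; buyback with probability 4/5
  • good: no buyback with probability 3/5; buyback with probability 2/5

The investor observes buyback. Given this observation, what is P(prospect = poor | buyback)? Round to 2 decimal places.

P(buyback) = (3/10)·(9/10) + (1/10)·(4/5) + (3/5)·(2/5) = 59/100
P(poor | buyback) = ((3/10)·(9/10)) / (59/100) = (27/100) / (59/100) = 27/59

0.46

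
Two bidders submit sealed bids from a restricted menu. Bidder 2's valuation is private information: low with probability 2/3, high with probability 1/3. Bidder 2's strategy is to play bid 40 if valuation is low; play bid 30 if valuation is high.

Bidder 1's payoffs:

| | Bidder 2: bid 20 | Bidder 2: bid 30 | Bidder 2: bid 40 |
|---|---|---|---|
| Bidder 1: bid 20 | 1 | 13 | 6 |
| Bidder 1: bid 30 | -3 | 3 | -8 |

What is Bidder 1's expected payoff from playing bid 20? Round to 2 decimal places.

8.33

E[bid 20] = 2/3·6 + 1/3·13 = 4 + 13/3 = 25/3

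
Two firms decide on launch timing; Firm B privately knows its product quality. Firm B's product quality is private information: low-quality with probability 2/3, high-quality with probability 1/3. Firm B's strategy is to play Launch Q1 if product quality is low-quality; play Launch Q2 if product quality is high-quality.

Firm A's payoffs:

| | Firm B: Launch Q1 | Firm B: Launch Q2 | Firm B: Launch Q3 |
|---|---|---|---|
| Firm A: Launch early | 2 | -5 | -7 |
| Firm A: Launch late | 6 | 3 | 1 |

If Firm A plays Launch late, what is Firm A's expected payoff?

5

Take the expectation over Firm B's product quality, weighting each type's action by its prior probability.
E[Launch late] = 2/3·6 + 1/3·3 = 4 + 1 = 5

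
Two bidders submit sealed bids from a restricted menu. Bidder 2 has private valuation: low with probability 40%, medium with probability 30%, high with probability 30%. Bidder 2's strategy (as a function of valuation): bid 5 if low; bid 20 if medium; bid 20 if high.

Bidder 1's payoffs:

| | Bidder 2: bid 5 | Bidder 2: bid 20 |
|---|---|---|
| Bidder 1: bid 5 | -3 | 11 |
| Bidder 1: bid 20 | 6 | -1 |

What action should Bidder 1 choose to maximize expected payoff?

bid 5

Compute Bidder 1's expected payoff for each action, taking the expectation over Bidder 2's type.
E[bid 5] = 0.4·(-3) + 0.3·(11) + 0.3·(11) = 5.4
E[bid 20] = 0.4·(6) + 0.3·(-1) + 0.3·(-1) = 1.8
Best response: bid 5 (5.4 is the largest).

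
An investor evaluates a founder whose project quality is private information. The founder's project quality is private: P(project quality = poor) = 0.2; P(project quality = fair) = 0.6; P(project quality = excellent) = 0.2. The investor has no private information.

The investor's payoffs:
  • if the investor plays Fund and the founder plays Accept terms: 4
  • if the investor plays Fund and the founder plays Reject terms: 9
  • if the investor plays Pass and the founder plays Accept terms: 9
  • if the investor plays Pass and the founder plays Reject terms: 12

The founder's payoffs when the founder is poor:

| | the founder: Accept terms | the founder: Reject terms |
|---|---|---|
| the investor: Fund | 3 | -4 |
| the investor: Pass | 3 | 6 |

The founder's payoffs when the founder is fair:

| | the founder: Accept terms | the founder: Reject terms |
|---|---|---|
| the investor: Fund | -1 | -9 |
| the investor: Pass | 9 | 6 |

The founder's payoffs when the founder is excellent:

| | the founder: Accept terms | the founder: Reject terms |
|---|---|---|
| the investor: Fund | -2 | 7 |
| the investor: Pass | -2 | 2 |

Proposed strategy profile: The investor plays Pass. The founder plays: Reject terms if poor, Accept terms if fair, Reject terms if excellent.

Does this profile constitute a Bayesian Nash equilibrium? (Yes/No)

A profile is a BNE iff every type of every player is best-responding given beliefs about the other side.
The investor plays Pass: E[Pass] = 0.2·(12) + 0.6·(9) + 0.2·(12) = 10.2; E[Fund] = 6. Best-responding. ✓
The founder (project quality poor), facing Pass: Accept terms gives 3, Reject terms gives 6. Proposed Reject terms is best. ✓
The founder (project quality fair), facing Pass: Accept terms gives 9, Reject terms gives 6. Proposed Accept terms is best. ✓
The founder (project quality excellent), facing Pass: Accept terms gives -2, Reject terms gives 2. Proposed Reject terms is best. ✓

Yes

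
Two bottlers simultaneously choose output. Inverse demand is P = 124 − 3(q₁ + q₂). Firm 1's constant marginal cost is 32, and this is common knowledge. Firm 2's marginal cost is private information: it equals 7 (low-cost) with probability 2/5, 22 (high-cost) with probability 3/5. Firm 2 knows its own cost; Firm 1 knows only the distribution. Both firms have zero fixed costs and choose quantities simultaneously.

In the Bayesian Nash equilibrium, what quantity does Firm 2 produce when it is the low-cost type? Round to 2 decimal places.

15.28

Firm 2 with cost c maximizes (124 − 3(q₁+q₂) − c)·q₂, giving q₂(c) = (124 − c − 3q₁)/6.
E[c₂] = 2/5·7 + 3/5·22 = 16
Firm 1's FOC against E[q₂] yields q₁ = (124 − 2·32 + E[c₂])/9 = (124 − 64 + 16)/9 = 8.44444.
q₂(low-cost) = (124 − 7 − 3·8.44444)/6 = 15.2778.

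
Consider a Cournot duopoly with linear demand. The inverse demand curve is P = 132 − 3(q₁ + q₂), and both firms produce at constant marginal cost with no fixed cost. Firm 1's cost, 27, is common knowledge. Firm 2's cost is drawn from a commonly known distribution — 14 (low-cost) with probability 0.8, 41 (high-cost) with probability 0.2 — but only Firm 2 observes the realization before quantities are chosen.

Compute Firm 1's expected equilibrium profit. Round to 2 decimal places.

Firm 2 with cost c maximizes (132 − 3(q₁+q₂) − c)·q₂, giving q₂(c) = (132 − c − 3q₁)/6.
E[c₂] = 0.8·14 + 0.2·41 = 19.4
Firm 1's FOC against E[q₂] yields q₁ = (132 − 2·27 + E[c₂])/9 = (132 − 54 + 19.4)/9 = 10.8222.
E[P] = 132 − 3·(q₁ + E[q₂]) = 59.4667; Firm 1's expected profit = (E[P] − 27)·q₁ = (59.4667 − 27)·10.8222 = 351.361.

351.36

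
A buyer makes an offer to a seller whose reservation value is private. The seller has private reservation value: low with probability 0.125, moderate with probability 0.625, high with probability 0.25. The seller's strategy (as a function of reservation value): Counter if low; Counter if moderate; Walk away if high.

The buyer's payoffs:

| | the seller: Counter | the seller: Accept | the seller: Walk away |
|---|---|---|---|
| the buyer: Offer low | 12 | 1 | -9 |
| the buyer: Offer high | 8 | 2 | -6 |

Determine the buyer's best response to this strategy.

Offer low

E[Offer low] = 0.125·(12) + 0.625·(12) + 0.25·(-9) = 6.75
E[Offer high] = 0.125·(8) + 0.625·(8) + 0.25·(-6) = 4.5
Best response: Offer low (6.75 is the largest).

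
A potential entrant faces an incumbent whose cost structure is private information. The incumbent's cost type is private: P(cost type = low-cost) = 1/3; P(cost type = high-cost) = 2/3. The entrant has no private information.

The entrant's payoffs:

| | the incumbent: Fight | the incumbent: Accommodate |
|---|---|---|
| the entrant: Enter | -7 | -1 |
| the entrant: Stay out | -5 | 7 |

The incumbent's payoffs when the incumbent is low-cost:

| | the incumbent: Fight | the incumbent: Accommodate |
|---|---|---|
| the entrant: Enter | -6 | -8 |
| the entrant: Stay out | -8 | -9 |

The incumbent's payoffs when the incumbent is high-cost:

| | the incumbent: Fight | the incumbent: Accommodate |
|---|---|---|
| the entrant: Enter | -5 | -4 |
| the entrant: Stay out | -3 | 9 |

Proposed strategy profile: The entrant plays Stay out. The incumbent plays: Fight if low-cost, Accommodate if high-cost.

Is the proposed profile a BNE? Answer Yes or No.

A profile is a BNE iff every type of every player is best-responding given beliefs about the other side.
The entrant plays Stay out: E[Stay out] = 1/3·(-5) + 2/3·(7) = 3; E[Enter] = -3. Best-responding. ✓
The incumbent (cost type low-cost), facing Stay out: Fight gives -8, Accommodate gives -9. Proposed Fight is best. ✓
The incumbent (cost type high-cost), facing Stay out: Fight gives -3, Accommodate gives 9. Proposed Accommodate is best. ✓

Yes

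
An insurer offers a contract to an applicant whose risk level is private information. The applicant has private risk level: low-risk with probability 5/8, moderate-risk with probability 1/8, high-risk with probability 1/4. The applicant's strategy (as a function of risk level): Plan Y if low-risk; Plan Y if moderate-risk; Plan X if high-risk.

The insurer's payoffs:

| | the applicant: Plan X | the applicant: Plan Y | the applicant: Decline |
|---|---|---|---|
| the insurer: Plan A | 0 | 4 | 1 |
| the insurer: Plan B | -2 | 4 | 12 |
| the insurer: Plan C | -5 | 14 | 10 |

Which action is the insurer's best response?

Plan C

E[Plan A] = 5/8·(4) + 1/8·(4) + 1/4·(0) = 3
E[Plan B] = 5/8·(4) + 1/8·(4) + 1/4·(-2) = 5/2
E[Plan C] = 5/8·(14) + 1/8·(14) + 1/4·(-5) = 37/4
Best response: Plan C (37/4 is the largest).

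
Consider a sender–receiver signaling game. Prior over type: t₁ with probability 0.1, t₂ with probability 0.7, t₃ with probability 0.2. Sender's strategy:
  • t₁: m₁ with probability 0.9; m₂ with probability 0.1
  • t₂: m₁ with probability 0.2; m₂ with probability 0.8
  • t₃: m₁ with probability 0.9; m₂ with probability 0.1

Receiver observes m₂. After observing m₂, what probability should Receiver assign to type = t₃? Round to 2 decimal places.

P(m₂) = 0.1·0.1 + 0.7·0.8 + 0.2·0.1 = 0.59
P(t₃ | m₂) = (0.2·0.1) / 0.59 = 0.02 / 0.59 = 0.0338983

0.03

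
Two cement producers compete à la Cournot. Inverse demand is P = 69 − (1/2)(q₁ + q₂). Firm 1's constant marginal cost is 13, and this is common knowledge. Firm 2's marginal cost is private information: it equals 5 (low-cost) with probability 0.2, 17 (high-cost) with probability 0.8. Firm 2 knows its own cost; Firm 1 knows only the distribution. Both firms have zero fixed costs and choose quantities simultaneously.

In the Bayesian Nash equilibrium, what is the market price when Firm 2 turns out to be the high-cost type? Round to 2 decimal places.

33.40

Firm 2 with cost c maximizes (69 − (1/2)(q₁+q₂) − c)·q₂, giving q₂(c) = (69 − c − (1/2)q₁).
E[c₂] = 0.2·5 + 0.8·17 = 14.6
Firm 1's FOC against E[q₂] yields q₁ = (69 − 2·13 + E[c₂])/(3/2) = (69 − 26 + 14.6)/(3/2) = 38.4.
q₂(high-cost) = 32.8, so P = 69 − (1/2)·(38.4 + 32.8) = 33.4.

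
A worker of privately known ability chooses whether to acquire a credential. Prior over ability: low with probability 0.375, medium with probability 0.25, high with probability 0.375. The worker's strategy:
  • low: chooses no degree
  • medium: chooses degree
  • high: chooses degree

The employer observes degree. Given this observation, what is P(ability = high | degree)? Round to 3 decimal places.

0.600

P(degree) = 0.375·0 + 0.25·1 + 0.375·1 = 0.625
P(high | degree) = (0.375·1) / 0.625 = 0.375 / 0.625 = 0.6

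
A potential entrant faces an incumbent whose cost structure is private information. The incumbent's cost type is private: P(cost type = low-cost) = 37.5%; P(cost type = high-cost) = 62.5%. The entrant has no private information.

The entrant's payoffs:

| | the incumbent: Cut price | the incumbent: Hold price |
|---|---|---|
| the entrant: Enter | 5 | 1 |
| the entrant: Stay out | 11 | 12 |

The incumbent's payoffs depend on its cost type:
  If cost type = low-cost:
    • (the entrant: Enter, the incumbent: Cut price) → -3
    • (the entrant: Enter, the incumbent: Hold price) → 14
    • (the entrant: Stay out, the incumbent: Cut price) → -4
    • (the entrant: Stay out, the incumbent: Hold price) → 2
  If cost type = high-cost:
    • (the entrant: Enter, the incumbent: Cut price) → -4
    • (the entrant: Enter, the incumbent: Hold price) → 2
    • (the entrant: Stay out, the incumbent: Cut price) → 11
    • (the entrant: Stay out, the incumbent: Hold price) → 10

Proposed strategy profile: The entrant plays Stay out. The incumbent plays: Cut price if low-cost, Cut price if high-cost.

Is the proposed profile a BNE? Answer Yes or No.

No

The entrant plays Stay out: E[Stay out] = 0.375·(11) + 0.625·(11) = 11; E[Enter] = 5. Best-responding. ✓
The incumbent (cost type low-cost), facing Stay out: Cut price gives -4, Hold price gives 2. Proposed Cut price is not best — profitable deviation exists. ✗
The incumbent (cost type high-cost), facing Stay out: Cut price gives 11, Hold price gives 10. Proposed Cut price is best. ✓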